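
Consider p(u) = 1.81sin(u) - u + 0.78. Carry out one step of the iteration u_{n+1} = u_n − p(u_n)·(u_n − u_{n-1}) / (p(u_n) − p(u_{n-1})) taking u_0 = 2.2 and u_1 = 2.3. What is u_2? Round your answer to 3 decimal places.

p(2.2) = 0.04338, p(2.3) = -0.17027
u_2 = 2.30000 − (-0.17027)·(2.30000 − 2.20000) / (-0.17027 − 0.04338) = 2.30000 − (-0.01703)/(-0.21365) = 2.22030

2.220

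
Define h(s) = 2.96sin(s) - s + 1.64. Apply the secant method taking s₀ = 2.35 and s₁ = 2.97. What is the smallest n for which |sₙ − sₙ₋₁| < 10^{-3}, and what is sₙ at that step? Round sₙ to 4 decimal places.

n = 4, sₙ = 2.7553

h(2.35) = 1.395961, h(2.97) = -0.824575
s₂ = 2.970000 − (-0.824575)·(0.620000)/(-2.220536) = 2.739769;  |Δ| = 0.230231
h(2.739769) = 0.057879
s₃ = 2.739769 − 0.057879·(-0.230231)/(0.882454) = 2.754870;  |Δ| = 0.015101
h(2.754870) = 0.001511
s₄ = 2.754870 − 0.001511·(0.015101)/(-0.056369) = 2.755274;  |Δ| = 0.000405
|s₄ − s₃| = 0.000405 < 10^{-3}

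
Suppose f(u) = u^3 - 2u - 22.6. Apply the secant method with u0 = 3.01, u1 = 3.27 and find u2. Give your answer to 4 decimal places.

3.0589

f(3.01) = -1.349099, f(3.27) = 5.825783
u2 = 3.270000 − 5.825783·(3.270000 − 3.010000) / (5.825783 − (-1.349099)) = 3.270000 − (1.514704)/(7.174882) = 3.058888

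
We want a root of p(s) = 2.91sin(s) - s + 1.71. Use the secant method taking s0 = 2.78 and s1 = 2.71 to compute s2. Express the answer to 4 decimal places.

p(2.78) = -0.040546, p(2.71) = 0.217305
s2 = 2.710000 − 0.217305·(2.710000 − 2.780000) / (0.217305 − (-0.040546)) = 2.710000 − (-0.015211)/(0.257851) = 2.768993

2.7690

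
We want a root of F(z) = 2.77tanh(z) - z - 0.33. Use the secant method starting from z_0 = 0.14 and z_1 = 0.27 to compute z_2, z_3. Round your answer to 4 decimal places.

F(0.14) = -0.084714, F(0.27) = 0.130241
z_2 = 0.270000 − 0.130241·(0.270000 − 0.140000) / (0.130241 − (-0.084714)) = 0.270000 − (0.016931)/(0.214955) = 0.191233
F(0.191233) = 0.002119
z_3 = 0.191233 − 0.002119·(0.191233 − 0.270000) / (0.002119 − 0.130241) = 0.191233 − (-0.000167)/(-0.128122) = 0.189931

0.1912, 0.1899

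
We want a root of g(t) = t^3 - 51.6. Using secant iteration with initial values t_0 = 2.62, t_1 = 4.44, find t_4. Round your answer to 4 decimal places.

3.7254

g(2.62) = -33.615272, g(4.44) = 35.928384
t_2 = 4.440000 − 35.928384·(4.440000 − 2.620000) / (35.928384 − (-33.615272)) = 4.440000 − (65.389659)/(69.543656) = 3.499732
g(3.499732) = -8.734840
t_3 = 3.499732 − (-8.734840)·(3.499732 − 4.440000) / (-8.734840 − 35.928384) = 3.499732 − (8.213089)/(-44.663224) = 3.683622
g(3.683622) = -1.616691
t_4 = 3.683622 − (-1.616691)·(3.683622 − 3.499732) / (-1.616691 − (-8.734840)) = 3.683622 − (-0.297292)/(7.118149) = 3.725387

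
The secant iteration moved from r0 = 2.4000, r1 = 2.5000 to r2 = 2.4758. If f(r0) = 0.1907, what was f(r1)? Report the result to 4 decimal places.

The secant line through (2.4000, 0.1907) and (2.5000, f(r1)) crosses zero at r2 = 2.4758.
So (2.4000, 0.1907), (2.5000, f(r1)), (2.4758, 0) are collinear:
f(r1) = 0.1907 · (2.5000 − 2.4758) / (2.4000 − 2.4758) = 0.1907 · (0.024200)/(-0.075800) = -0.060883

-0.0609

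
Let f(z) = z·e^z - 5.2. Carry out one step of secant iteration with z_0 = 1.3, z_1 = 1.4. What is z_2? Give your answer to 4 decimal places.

f(1.3) = -0.429914, f(1.4) = 0.477280
z_2 = 1.400000 − 0.477280·(1.400000 − 1.300000) / (0.477280 − (-0.429914)) = 1.400000 − (0.047728)/(0.907194) = 1.347389

1.3474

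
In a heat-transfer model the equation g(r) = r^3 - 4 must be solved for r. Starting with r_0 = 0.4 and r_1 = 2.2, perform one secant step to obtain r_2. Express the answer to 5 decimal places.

1.06939

g(0.4) = -3.9360000, g(2.2) = 6.6480000
r_2 = 2.2000000 − 6.6480000·(2.2000000 − 0.4000000) / (6.6480000 − (-3.9360000)) = 2.2000000 − (11.9664000)/(10.5840000) = 1.0693878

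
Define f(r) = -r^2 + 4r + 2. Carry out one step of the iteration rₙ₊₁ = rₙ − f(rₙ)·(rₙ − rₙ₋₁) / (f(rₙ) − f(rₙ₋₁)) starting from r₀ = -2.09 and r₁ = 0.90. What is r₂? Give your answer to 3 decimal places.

-0.023

f(-2.09) = -10.72810, f(0.90) = 4.79000
r₂ = 0.90000 − 4.79000·(0.90000 − (-2.09000)) / (4.79000 − (-10.72810)) = 0.90000 − (14.32210)/(15.51810) = -0.02293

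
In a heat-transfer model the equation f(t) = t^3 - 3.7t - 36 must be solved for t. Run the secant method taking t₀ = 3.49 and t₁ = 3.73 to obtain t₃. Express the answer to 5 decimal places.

3.67398

f(3.49) = -6.4044510, f(3.73) = 2.0941170
t₂ = 3.7300000 − 2.0941170·(3.7300000 − 3.4900000) / (2.0941170 − (-6.4044510)) = 3.7300000 − (0.5025881)/(8.4985680) = 3.6708620
f(3.6708620) = -0.1164866
t₃ = 3.6708620 − (-0.1164866)·(3.6708620 − 3.7300000) / (-0.1164866 − 2.0941170) = 3.6708620 − (0.0068888)/(-2.2106036) = 3.6739783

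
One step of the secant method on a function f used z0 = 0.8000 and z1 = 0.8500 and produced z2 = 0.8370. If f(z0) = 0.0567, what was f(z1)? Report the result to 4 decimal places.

The secant line through (0.8000, 0.0567) and (0.8500, f(z1)) crosses zero at z2 = 0.8370.
So (0.8000, 0.0567), (0.8500, f(z1)), (0.8370, 0) are collinear:
f(z1) = 0.0567 · (0.8500 − 0.8370) / (0.8000 − 0.8370) = 0.0567 · (0.013000)/(-0.037000) = -0.019922

-0.0199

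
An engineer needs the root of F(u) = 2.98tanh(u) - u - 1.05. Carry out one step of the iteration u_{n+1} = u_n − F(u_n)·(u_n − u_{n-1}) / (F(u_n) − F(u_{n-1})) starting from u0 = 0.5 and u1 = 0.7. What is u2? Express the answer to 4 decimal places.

F(0.5) = -0.172891, F(0.7) = 0.051016
u2 = 0.700000 − 0.051016·(0.700000 − 0.500000) / (0.051016 − (-0.172891)) = 0.700000 − (0.010203)/(0.223907) = 0.654431

0.6544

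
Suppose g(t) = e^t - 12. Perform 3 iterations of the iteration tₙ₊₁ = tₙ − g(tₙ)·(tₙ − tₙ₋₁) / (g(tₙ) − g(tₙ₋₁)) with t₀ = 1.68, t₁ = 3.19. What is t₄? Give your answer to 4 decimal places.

g(1.68) = -6.634444, g(3.19) = 12.288427
t₂ = 3.190000 − 12.288427·(3.190000 − 1.680000) / (12.288427 − (-6.634444)) = 3.190000 − (18.555525)/(18.922871) = 2.209413
g(2.209413) = -2.889635
t₃ = 2.209413 − (-2.889635)·(2.209413 − 3.190000) / (-2.889635 − 12.288427) = 2.209413 − (2.833539)/(-15.178062) = 2.396099
g(2.396099) = -1.019738
t₄ = 2.396099 − (-1.019738)·(2.396099 − 2.209413) / (-1.019738 − (-2.889635)) = 2.396099 − (-0.190371)/(1.869896) = 2.497908

2.4979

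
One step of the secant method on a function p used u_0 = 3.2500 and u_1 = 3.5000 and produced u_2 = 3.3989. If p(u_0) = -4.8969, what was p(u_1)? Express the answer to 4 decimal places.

The secant line through (3.2500, -4.8969) and (3.5000, p(u_1)) crosses zero at u_2 = 3.3989.
So (3.2500, -4.8969), (3.5000, p(u_1)), (3.3989, 0) are collinear:
p(u_1) = -4.8969 · (3.5000 − 3.3989) / (3.2500 − 3.3989) = -4.8969 · (0.101100)/(-0.148900) = 3.324893

3.3249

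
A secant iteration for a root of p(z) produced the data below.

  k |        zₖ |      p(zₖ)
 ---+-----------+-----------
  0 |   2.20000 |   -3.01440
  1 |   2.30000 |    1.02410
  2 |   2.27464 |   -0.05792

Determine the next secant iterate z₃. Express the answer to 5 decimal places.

z₃ = 2.27464 − (-0.05792)·(2.27464 − 2.30000) / (-0.05792 − 1.02410)
   = 2.27464 − (0.0014689)/(-1.0820200) = 2.2759975

2.27600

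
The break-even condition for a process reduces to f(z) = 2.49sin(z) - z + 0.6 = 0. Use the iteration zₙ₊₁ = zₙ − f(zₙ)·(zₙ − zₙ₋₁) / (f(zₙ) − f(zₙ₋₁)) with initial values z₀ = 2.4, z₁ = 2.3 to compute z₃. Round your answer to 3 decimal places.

f(2.4) = -0.11810, f(2.3) = 0.15681
z₂ = 2.30000 − 0.15681·(2.30000 − 2.40000) / (0.15681 − (-0.11810)) = 2.30000 − (-0.01568)/(0.27490) = 2.35704
f(2.35704) = 0.00217
z₃ = 2.35704 − 0.00217·(2.35704 − 2.30000) / (0.00217 − 0.15681) = 2.35704 − (0.00012)/(-0.15464) = 2.35784

2.358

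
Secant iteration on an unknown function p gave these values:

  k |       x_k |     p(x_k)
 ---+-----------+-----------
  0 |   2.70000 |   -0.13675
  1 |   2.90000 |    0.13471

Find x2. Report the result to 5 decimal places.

2.80075

x2 = 2.90000 − 0.13471·(2.90000 − 2.70000) / (0.13471 − (-0.13675))
   = 2.90000 − (0.0269420)/(0.2714600) = 2.8007515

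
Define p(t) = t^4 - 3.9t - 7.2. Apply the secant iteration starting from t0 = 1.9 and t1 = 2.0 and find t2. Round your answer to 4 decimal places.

1.9612

p(1.9) = -1.577900, p(2.0) = 1.000000
t2 = 2.000000 − 1.000000·(2.000000 − 1.900000) / (1.000000 − (-1.577900)) = 2.000000 − (0.100000)/(2.577900) = 1.961209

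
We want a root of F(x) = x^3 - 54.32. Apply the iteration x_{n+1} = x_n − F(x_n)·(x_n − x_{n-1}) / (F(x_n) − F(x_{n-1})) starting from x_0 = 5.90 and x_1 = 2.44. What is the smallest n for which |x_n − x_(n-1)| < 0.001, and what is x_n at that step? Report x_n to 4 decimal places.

F(5.90) = 151.059000, F(2.44) = -39.793216
x_2 = 2.440000 − (-39.793216)·(-3.460000)/(-190.852216) = 3.161420;  |Δ| = 0.721420
F(3.161420) = -22.722959
x_3 = 3.161420 − (-22.722959)·(0.721420)/(17.070257) = 4.121732;  |Δ| = 0.960313
F(4.121732) = 15.702786
x_4 = 4.121732 − 15.702786·(0.960313)/(38.425744) = 3.729298;  |Δ| = 0.392434
F(3.729298) = -2.454180
x_5 = 3.729298 − (-2.454180)·(-0.392434)/(-18.156966) = 3.782341;  |Δ| = 0.053043
F(3.782341) = -0.209429
x_6 = 3.782341 − (-0.209429)·(0.053043)/(2.244751) = 3.787290;  |Δ| = 0.004949
F(3.787290) = 0.003243
x_7 = 3.787290 − 0.003243·(0.004949)/(0.212672) = 3.787215;  |Δ| = 0.000075
|x_7 − x_6| = 0.000075 < 0.001

n = 7, x_n = 3.7872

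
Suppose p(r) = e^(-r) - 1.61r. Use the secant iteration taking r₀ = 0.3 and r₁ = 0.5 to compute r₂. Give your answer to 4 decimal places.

p(0.3) = 0.257818, p(0.5) = -0.198469
r₂ = 0.500000 − (-0.198469)·(0.500000 − 0.300000) / (-0.198469 − 0.257818) = 0.500000 − (-0.039694)/(-0.456288) = 0.413007

0.4130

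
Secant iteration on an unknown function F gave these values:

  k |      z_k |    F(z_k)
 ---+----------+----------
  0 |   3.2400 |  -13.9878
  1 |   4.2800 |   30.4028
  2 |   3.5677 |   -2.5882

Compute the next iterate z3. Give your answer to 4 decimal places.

3.6236

z3 = 3.5677 − (-2.5882)·(3.5677 − 4.2800) / (-2.5882 − 30.4028)
   = 3.5677 − (1.843575)/(-32.991000) = 3.623581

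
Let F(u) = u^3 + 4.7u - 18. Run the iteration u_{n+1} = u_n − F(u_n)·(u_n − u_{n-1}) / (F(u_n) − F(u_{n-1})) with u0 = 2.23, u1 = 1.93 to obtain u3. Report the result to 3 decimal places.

F(2.23) = 3.57057, F(1.93) = -1.73994
u2 = 1.93000 − (-1.73994)·(1.93000 − 2.23000) / (-1.73994 − 3.57057) = 1.93000 − (0.52198)/(-5.31051) = 2.02829
F(2.02829) = -0.12269
u3 = 2.02829 − (-0.12269)·(2.02829 − 1.93000) / (-0.12269 − (-1.73994)) = 2.02829 − (-0.01206)/(1.61725) = 2.03575

2.036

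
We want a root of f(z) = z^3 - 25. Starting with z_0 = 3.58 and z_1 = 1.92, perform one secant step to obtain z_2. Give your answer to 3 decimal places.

2.687

f(3.58) = 20.88271, f(1.92) = -17.92211
z_2 = 1.92000 − (-17.92211)·(1.92000 − 3.58000) / (-17.92211 − 20.88271) = 1.92000 − (29.75071)/(-38.80482) = 2.68668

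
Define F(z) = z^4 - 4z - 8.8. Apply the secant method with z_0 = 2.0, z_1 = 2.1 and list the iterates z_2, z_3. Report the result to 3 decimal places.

F(2.0) = -0.80000, F(2.1) = 2.24810
z_2 = 2.10000 − 2.24810·(2.10000 − 2.00000) / (2.24810 − (-0.80000)) = 2.10000 − (0.22481)/(3.04810) = 2.02625
F(2.02625) = -0.04844
z_3 = 2.02625 − (-0.04844)·(2.02625 − 2.10000) / (-0.04844 − 2.24810) = 2.02625 − (0.00357)/(-2.29654) = 2.02780

2.026, 2.028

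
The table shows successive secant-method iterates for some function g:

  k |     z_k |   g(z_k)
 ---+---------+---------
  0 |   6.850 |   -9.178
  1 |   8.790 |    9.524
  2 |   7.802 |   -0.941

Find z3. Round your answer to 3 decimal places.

z3 = 7.802 − (-0.941)·(7.802 − 8.790) / (-0.941 − 9.524)
   = 7.802 − (0.92971)/(-10.46500) = 7.89084

7.891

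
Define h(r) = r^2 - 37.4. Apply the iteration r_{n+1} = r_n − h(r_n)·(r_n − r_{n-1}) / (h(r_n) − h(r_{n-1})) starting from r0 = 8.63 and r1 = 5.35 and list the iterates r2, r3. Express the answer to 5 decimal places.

5.97786, 6.12486

h(8.63) = 37.0769000, h(5.35) = -8.7775000
r2 = 5.3500000 − (-8.7775000)·(5.3500000 − 8.6300000) / (-8.7775000 − 37.0769000) = 5.3500000 − (28.7902000)/(-45.8544000) = 5.9778612
h(5.9778612) = -1.6651751
r3 = 5.9778612 − (-1.6651751)·(5.9778612 − 5.3500000) / (-1.6651751 − (-8.7775000)) = 5.9778612 − (-1.0454989)/(7.1123249) = 6.1248594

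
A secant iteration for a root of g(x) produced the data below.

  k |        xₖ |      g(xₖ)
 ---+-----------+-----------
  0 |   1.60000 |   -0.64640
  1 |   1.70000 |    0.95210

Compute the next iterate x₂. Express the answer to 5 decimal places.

1.64044

x₂ = 1.70000 − 0.95210·(1.70000 − 1.60000) / (0.95210 − (-0.64640))
   = 1.70000 − (0.0952100)/(1.5985000) = 1.6404379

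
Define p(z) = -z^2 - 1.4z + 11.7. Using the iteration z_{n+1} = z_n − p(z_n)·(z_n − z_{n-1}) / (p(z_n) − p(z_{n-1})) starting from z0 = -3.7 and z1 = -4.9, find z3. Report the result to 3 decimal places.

-4.187

p(-3.7) = 3.19000, p(-4.9) = -5.45000
z2 = -4.90000 − (-5.45000)·(-4.90000 − (-3.70000)) / (-5.45000 − 3.19000) = -4.90000 − (6.54000)/(-8.64000) = -4.14306
p(-4.14306) = 0.33537
z3 = -4.14306 − 0.33537·(-4.14306 − (-4.90000)) / (0.33537 − (-5.45000)) = -4.14306 − (0.25386)/(5.78537) = -4.18693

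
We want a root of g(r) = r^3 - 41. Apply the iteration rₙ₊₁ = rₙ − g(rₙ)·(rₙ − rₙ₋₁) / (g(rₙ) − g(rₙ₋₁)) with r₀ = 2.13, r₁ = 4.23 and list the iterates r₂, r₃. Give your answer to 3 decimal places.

g(2.13) = -31.33640, g(4.23) = 34.68697
r₂ = 4.23000 − 34.68697·(4.23000 − 2.13000) / (34.68697 − (-31.33640)) = 4.23000 − (72.84263)/(66.02337) = 3.12671
g(3.12671) = -10.43217
r₃ = 3.12671 − (-10.43217)·(3.12671 − 4.23000) / (-10.43217 − 34.68697) = 3.12671 − (11.50966)/(-45.11913) = 3.38181

3.127, 3.382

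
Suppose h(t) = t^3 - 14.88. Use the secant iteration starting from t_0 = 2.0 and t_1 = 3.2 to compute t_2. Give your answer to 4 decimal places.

h(2.0) = -6.880000, h(3.2) = 17.888000
t_2 = 3.200000 − 17.888000·(3.200000 − 2.000000) / (17.888000 − (-6.880000)) = 3.200000 − (21.465600)/(24.768000) = 2.333333

2.3333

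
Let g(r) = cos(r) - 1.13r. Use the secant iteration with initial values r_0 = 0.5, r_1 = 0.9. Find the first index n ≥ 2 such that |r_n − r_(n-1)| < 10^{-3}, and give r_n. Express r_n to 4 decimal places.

g(0.5) = 0.312583, g(0.9) = -0.395390
r_2 = 0.900000 − (-0.395390)·(0.400000)/(-0.707973) = 0.676607;  |Δ| = 0.223393
g(0.676607) = 0.015136
r_3 = 0.676607 − 0.015136·(-0.223393)/(0.410526) = 0.684843;  |Δ| = 0.008236
g(0.684843) = 0.000645
r_4 = 0.684843 − 0.000645·(0.008236)/(-0.014490) = 0.685210;  |Δ| = 0.000367
|r_4 − r_3| = 0.000367 < 10^{-3}

n = 4, r_n = 0.6852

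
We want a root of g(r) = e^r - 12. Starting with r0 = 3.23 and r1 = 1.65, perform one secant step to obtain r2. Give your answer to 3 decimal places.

g(3.23) = 13.27966, g(1.65) = -6.79302
r2 = 1.65000 − (-6.79302)·(1.65000 − 3.23000) / (-6.79302 − 13.27966) = 1.65000 − (10.73297)/(-20.07268) = 2.18471

2.185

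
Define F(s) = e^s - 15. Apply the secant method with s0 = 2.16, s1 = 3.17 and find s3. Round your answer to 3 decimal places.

F(2.16) = -6.32886, F(3.17) = 8.80748
s2 = 3.17000 − 8.80748·(3.17000 − 2.16000) / (8.80748 − (-6.32886)) = 3.17000 − (8.89556)/(15.13635) = 2.58230
F(2.58230) = -1.77241
s3 = 2.58230 − (-1.77241)·(2.58230 − 3.17000) / (-1.77241 − 8.80748) = 2.58230 − (1.04164)/(-10.57990) = 2.68076

2.681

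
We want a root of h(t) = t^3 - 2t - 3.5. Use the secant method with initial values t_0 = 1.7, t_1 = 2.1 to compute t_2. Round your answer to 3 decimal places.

h(1.7) = -1.98700, h(2.1) = 1.56100
t_2 = 2.10000 − 1.56100·(2.10000 − 1.70000) / (1.56100 − (-1.98700)) = 2.10000 − (0.62440)/(3.54800) = 1.92401

1.924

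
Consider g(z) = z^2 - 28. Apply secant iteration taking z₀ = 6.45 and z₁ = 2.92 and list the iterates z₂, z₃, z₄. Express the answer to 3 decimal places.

g(6.45) = 13.60250, g(2.92) = -19.47360
z₂ = 2.92000 − (-19.47360)·(2.92000 − 6.45000) / (-19.47360 − 13.60250) = 2.92000 − (68.74181)/(-33.07610) = 4.99829
g(4.99829) = -3.01707
z₃ = 4.99829 − (-3.01707)·(4.99829 − 2.92000) / (-3.01707 − (-19.47360)) = 4.99829 − (-6.27036)/(16.45653) = 5.37932
g(5.37932) = 0.93706
z₄ = 5.37932 − 0.93706·(5.37932 − 4.99829) / (0.93706 − (-3.01707)) = 5.37932 − (0.35705)/(3.95414) = 5.28902

4.998, 5.379, 5.289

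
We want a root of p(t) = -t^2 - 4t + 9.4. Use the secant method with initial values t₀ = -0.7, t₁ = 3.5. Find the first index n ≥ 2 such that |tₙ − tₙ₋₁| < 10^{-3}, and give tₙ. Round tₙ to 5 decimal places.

p(-0.7) = 11.7100000, p(3.5) = -16.8500000
t₂ = 3.5000000 − (-16.8500000)·(4.2000000)/(-28.5600000) = 1.0220588;  |Δ| = 2.4779412
p(1.0220588) = 4.2671605
t₃ = 1.0220588 − 4.2671605·(-2.4779412)/(21.1171605) = 1.5227783;  |Δ| = 0.5007194
p(1.5227783) = 0.9900334
t₄ = 1.5227783 − 0.9900334·(0.5007194)/(-3.2771271) = 1.6740476;  |Δ| = 0.1512694
p(1.6740476) = -0.0986259
t₅ = 1.6740476 − (-0.0986259)·(0.1512694)/(-1.0886593) = 1.6603435;  |Δ| = 0.0137041
p(1.6603435) = 0.0018852
t₆ = 1.6603435 − 0.0018852·(-0.0137041)/(0.1005111) = 1.6606006;  |Δ| = 0.0002570
|t₆ − t₅| = 0.0002570 < 10^{-3}

n = 6, tₙ = 1.66060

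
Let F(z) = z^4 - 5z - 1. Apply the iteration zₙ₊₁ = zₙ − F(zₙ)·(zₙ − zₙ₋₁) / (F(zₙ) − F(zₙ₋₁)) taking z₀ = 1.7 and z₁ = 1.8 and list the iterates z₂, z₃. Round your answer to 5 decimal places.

F(1.7) = -1.1479000, F(1.8) = 0.4976000
z₂ = 1.8000000 − 0.4976000·(1.8000000 − 1.7000000) / (0.4976000 − (-1.1479000)) = 1.8000000 − (0.0497600)/(1.6455000) = 1.7697600
F(1.7697600) = -0.0390608
z₃ = 1.7697600 − (-0.0390608)·(1.7697600 − 1.8000000) / (-0.0390608 − 0.4976000) = 1.7697600 − (0.0011812)/(-0.5366608) = 1.7719610

1.76976, 1.77196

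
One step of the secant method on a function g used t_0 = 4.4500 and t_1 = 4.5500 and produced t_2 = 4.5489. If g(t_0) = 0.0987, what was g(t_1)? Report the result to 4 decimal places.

The secant line through (4.4500, 0.0987) and (4.5500, g(t_1)) crosses zero at t_2 = 4.5489.
So (4.4500, 0.0987), (4.5500, g(t_1)), (4.5489, 0) are collinear:
g(t_1) = 0.0987 · (4.5500 − 4.5489) / (4.4500 − 4.5489) = 0.0987 · (0.001100)/(-0.098900) = -0.001098

-0.0011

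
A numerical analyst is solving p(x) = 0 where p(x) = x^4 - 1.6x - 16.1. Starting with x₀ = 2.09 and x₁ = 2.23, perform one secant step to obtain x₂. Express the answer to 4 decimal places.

2.0994

p(2.09) = -0.363702, p(2.23) = 5.061734
x₂ = 2.230000 − 5.061734·(2.230000 − 2.090000) / (5.061734 − (-0.363702)) = 2.230000 − (0.708643)/(5.425437) = 2.099385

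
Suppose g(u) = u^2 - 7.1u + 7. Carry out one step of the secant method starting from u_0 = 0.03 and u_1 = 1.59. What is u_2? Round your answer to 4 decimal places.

g(0.03) = 6.787900, g(1.59) = -1.760900
u_2 = 1.590000 − (-1.760900)·(1.590000 − 0.030000) / (-1.760900 − 6.787900) = 1.590000 − (-2.747004)/(-8.548800) = 1.268668

1.2687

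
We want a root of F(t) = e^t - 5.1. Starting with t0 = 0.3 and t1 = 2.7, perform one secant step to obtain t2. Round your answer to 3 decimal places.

F(0.3) = -3.75014, F(2.7) = 9.77973
t2 = 2.70000 − 9.77973·(2.70000 − 0.30000) / (9.77973 − (-3.75014)) = 2.70000 − (23.47136)/(13.52987) = 0.96522

0.965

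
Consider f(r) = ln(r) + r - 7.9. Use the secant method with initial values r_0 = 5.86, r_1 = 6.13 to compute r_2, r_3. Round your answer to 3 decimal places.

f(5.86) = -0.27185, f(6.13) = 0.04319
r_2 = 6.13000 − 0.04319·(6.13000 − 5.86000) / (0.04319 − (-0.27185)) = 6.13000 − (0.01166)/(0.31505) = 6.09298
f(6.09298) = 0.00012
r_3 = 6.09298 − 0.00012·(6.09298 − 6.13000) / (0.00012 − 0.04319) = 6.09298 − (0.00000)/(-0.04308) = 6.09288

6.093, 6.093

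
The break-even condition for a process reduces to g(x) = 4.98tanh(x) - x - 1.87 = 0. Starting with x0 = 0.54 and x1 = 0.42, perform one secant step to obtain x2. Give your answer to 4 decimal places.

0.5249

g(0.54) = 0.045080, g(0.42) = -0.313286
x2 = 0.420000 − (-0.313286)·(0.420000 − 0.540000) / (-0.313286 − 0.045080) = 0.420000 − (0.037594)/(-0.358367) = 0.524905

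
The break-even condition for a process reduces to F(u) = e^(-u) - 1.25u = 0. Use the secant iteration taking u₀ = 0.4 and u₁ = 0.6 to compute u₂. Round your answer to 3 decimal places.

0.492

F(0.4) = 0.17032, F(0.6) = -0.20119
u₂ = 0.60000 − (-0.20119)·(0.60000 − 0.40000) / (-0.20119 − 0.17032) = 0.60000 − (-0.04024)/(-0.37151) = 0.49169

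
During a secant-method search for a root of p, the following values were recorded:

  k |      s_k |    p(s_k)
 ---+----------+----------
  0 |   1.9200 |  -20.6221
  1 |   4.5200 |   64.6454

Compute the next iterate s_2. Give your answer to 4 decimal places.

s_2 = 4.5200 − 64.6454·(4.5200 − 1.9200) / (64.6454 − (-20.6221))
   = 4.5200 − (168.078040)/(85.267500) = 2.548815

2.5488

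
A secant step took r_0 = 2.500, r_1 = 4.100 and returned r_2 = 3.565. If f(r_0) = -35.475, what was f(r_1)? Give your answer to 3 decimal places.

17.821

The secant line through (2.500, -35.475) and (4.100, f(r_1)) crosses zero at r_2 = 3.565.
So (2.500, -35.475), (4.100, f(r_1)), (3.565, 0) are collinear:
f(r_1) = -35.475 · (4.100 − 3.565) / (2.500 − 3.565) = -35.475 · (0.53500)/(-1.06500) = 17.82077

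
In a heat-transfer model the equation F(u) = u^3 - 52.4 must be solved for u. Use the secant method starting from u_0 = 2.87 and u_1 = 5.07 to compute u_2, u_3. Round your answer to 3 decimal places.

3.463, 3.660

F(2.87) = -28.76010, F(5.07) = 77.92384
u_2 = 5.07000 − 77.92384·(5.07000 − 2.87000) / (77.92384 − (-28.76010)) = 5.07000 − (171.43245)/(106.68394) = 3.46308
F(3.46308) = -10.86751
u_3 = 3.46308 − (-10.86751)·(3.46308 − 5.07000) / (-10.86751 − 77.92384) = 3.46308 − (17.46321)/(-88.79136) = 3.65976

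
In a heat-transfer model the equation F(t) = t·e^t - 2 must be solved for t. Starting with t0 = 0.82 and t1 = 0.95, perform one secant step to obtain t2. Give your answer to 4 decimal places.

F(0.82) = -0.138190, F(0.95) = 0.456424
t2 = 0.950000 − 0.456424·(0.950000 − 0.820000) / (0.456424 − (-0.138190)) = 0.950000 − (0.059335)/(0.594614) = 0.850212

0.8502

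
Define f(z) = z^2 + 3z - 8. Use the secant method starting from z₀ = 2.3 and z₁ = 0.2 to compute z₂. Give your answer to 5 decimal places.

f(2.3) = 4.1900000, f(0.2) = -7.3600000
z₂ = 0.2000000 − (-7.3600000)·(0.2000000 − 2.3000000) / (-7.3600000 − 4.1900000) = 0.2000000 − (15.4560000)/(-11.5500000) = 1.5381818

1.53818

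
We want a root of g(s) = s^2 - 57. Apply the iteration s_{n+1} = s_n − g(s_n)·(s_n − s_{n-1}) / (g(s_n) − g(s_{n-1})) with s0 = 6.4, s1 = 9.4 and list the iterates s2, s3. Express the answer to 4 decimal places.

g(6.4) = -16.040000, g(9.4) = 31.360000
s2 = 9.400000 − 31.360000·(9.400000 − 6.400000) / (31.360000 − (-16.040000)) = 9.400000 − (94.080000)/(47.400000) = 7.415190
g(7.415190) = -2.014959
s3 = 7.415190 − (-2.014959)·(7.415190 − 9.400000) / (-2.014959 − 31.360000) = 7.415190 − (3.999311)/(-33.374959) = 7.535020

7.4152, 7.5350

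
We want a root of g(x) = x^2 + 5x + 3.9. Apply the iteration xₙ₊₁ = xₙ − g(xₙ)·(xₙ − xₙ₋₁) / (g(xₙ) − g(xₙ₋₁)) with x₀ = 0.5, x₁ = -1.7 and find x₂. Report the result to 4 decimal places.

-1.2500

g(0.5) = 6.650000, g(-1.7) = -1.710000
x₂ = -1.700000 − (-1.710000)·(-1.700000 − 0.500000) / (-1.710000 − 6.650000) = -1.700000 − (3.762000)/(-8.360000) = -1.250000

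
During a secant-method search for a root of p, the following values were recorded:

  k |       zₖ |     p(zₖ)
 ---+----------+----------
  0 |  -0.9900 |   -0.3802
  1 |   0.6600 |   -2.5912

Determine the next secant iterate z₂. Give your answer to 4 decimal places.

z₂ = 0.6600 − (-2.5912)·(0.6600 − (-0.9900)) / (-2.5912 − (-0.3802))
   = 0.6600 − (-4.275480)/(-2.211000) = -1.273731

-1.2737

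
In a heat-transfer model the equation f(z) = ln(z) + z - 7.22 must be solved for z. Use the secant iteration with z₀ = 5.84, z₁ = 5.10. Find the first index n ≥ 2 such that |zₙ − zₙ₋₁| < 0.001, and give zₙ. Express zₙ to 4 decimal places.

f(5.84) = 0.384731, f(5.10) = -0.490759
z₂ = 5.100000 − (-0.490759)·(-0.740000)/(-0.875490) = 5.514810;  |Δ| = 0.414810
f(5.514810) = 0.002247
z₃ = 5.514810 − 0.002247·(0.414810)/(0.493007) = 5.512919;  |Δ| = 0.001891
f(5.512919) = 0.000014
z₄ = 5.512919 − 0.000014·(-0.001891)/(-0.002234) = 5.512908;  |Δ| = 0.000011
|z₄ − z₃| = 0.000011 < 0.001

n = 4, zₙ = 5.5129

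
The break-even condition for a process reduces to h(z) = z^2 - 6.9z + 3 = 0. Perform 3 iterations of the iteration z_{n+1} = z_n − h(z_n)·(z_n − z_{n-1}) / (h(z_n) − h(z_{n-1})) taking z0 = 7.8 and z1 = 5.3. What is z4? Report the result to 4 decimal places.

6.4310

h(7.8) = 10.020000, h(5.3) = -5.480000
z2 = 5.300000 − (-5.480000)·(5.300000 − 7.800000) / (-5.480000 − 10.020000) = 5.300000 − (13.700000)/(-15.500000) = 6.183871
h(6.183871) = -1.428450
z3 = 6.183871 − (-1.428450)·(6.183871 − 5.300000) / (-1.428450 − (-5.480000)) = 6.183871 − (-1.262565)/(4.051550) = 6.495496
h(6.495496) = 0.372547
z4 = 6.495496 − 0.372547·(6.495496 − 6.183871) / (0.372547 − (-1.428450)) = 6.495496 − (0.116095)/(1.800996) = 6.431035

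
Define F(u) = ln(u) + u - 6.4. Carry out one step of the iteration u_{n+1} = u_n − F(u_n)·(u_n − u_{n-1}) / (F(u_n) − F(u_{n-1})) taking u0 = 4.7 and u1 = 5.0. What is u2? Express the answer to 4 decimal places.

4.8264

F(4.7) = -0.152437, F(5.0) = 0.209438
u2 = 5.000000 − 0.209438·(5.000000 − 4.700000) / (0.209438 − (-0.152437)) = 5.000000 − (0.062831)/(0.361875) = 4.826373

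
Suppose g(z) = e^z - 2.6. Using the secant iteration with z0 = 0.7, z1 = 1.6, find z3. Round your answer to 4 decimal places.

0.9334

g(0.7) = -0.586247, g(1.6) = 2.353032
z2 = 1.600000 − 2.353032·(1.600000 − 0.700000) / (2.353032 − (-0.586247)) = 1.600000 − (2.117729)/(2.939280) = 0.879507
g(0.879507) = -0.190288
z3 = 0.879507 − (-0.190288)·(0.879507 − 1.600000) / (-0.190288 − 2.353032) = 0.879507 − (0.137101)/(-2.543320) = 0.933414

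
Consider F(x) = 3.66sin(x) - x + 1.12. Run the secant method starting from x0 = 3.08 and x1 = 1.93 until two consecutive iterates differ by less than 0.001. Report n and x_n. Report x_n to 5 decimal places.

F(3.08) = -1.7347134, F(1.93) = 2.6164080
x2 = 1.9300000 − 2.6164080·(-1.1500000)/(4.3511214) = 2.6215158;  |Δ| = 0.6915158
F(2.6215158) = 0.3173096
x3 = 2.6215158 − 0.3173096·(0.6915158)/(-2.2990984) = 2.7169552;  |Δ| = 0.0954394
F(2.7169552) = -0.0890702
x4 = 2.7169552 − (-0.0890702)·(0.0954394)/(-0.4063798) = 2.6960368;  |Δ| = 0.0209184
F(2.6960368) = 0.0012749
x5 = 2.6960368 − 0.0012749·(-0.0209184)/(0.0903451) = 2.6963320;  |Δ| = 0.0002952
|x5 − x4| = 0.0002952 < 0.001

n = 5, x_n = 2.69633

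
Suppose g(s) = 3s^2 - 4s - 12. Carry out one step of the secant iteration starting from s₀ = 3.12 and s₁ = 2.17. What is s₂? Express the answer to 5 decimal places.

g(3.12) = 4.7232000, g(2.17) = -6.5533000
s₂ = 2.1700000 − (-6.5533000)·(2.1700000 − 3.1200000) / (-6.5533000 − 4.7232000) = 2.1700000 − (6.2256350)/(-11.2765000) = 2.7220893

2.72209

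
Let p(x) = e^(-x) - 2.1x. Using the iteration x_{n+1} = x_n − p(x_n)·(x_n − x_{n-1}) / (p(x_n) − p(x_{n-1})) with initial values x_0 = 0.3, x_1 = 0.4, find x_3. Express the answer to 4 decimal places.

p(0.3) = 0.110818, p(0.4) = -0.169680
x_2 = 0.400000 − (-0.169680)·(0.400000 − 0.300000) / (-0.169680 − 0.110818) = 0.400000 − (-0.016968)/(-0.280498) = 0.339508
p(0.339508) = -0.000845
x_3 = 0.339508 − (-0.000845)·(0.339508 − 0.400000) / (-0.000845 − (-0.169680)) = 0.339508 − (0.000051)/(0.168835) = 0.339205

0.3392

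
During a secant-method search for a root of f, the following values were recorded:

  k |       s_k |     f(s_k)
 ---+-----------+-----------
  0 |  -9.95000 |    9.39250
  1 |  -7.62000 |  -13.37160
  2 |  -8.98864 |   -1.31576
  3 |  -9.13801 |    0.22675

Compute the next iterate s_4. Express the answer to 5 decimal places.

-9.11605

s_4 = -9.13801 − 0.22675·(-9.13801 − (-8.98864)) / (0.22675 − (-1.31576))
   = -9.13801 − (-0.0338696)/(1.5425100) = -9.1160525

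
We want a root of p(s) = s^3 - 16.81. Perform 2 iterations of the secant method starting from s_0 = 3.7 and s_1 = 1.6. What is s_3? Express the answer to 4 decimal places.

p(3.7) = 33.843000, p(1.6) = -12.714000
s_2 = 1.600000 − (-12.714000)·(1.600000 − 3.700000) / (-12.714000 − 33.843000) = 1.600000 − (26.699400)/(-46.557000) = 2.173478
p(2.173478) = -6.542480
s_3 = 2.173478 − (-6.542480)·(2.173478 − 1.600000) / (-6.542480 − (-12.714000)) = 2.173478 − (-3.751966)/(6.171520) = 2.781426

2.7814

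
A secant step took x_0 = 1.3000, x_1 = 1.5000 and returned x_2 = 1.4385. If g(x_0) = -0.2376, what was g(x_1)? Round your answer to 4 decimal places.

0.1055

The secant line through (1.3000, -0.2376) and (1.5000, g(x_1)) crosses zero at x_2 = 1.4385.
So (1.3000, -0.2376), (1.5000, g(x_1)), (1.4385, 0) are collinear:
g(x_1) = -0.2376 · (1.5000 − 1.4385) / (1.3000 − 1.4385) = -0.2376 · (0.061500)/(-0.138500) = 0.105505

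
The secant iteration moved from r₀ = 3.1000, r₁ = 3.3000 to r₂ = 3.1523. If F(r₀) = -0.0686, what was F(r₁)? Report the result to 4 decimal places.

The secant line through (3.1000, -0.0686) and (3.3000, F(r₁)) crosses zero at r₂ = 3.1523.
So (3.1000, -0.0686), (3.3000, F(r₁)), (3.1523, 0) are collinear:
F(r₁) = -0.0686 · (3.3000 − 3.1523) / (3.1000 − 3.1523) = -0.0686 · (0.147700)/(-0.052300) = 0.193733

0.1937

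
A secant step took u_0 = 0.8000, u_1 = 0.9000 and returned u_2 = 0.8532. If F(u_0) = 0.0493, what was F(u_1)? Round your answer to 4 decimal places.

-0.0434

The secant line through (0.8000, 0.0493) and (0.9000, F(u_1)) crosses zero at u_2 = 0.8532.
So (0.8000, 0.0493), (0.9000, F(u_1)), (0.8532, 0) are collinear:
F(u_1) = 0.0493 · (0.9000 − 0.8532) / (0.8000 − 0.8532) = 0.0493 · (0.046800)/(-0.053200) = -0.043369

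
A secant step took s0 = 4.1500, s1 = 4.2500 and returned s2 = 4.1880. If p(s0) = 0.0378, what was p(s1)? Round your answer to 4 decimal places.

-0.0617

The secant line through (4.1500, 0.0378) and (4.2500, p(s1)) crosses zero at s2 = 4.1880.
So (4.1500, 0.0378), (4.2500, p(s1)), (4.1880, 0) are collinear:
p(s1) = 0.0378 · (4.2500 − 4.1880) / (4.1500 − 4.1880) = 0.0378 · (0.062000)/(-0.038000) = -0.061674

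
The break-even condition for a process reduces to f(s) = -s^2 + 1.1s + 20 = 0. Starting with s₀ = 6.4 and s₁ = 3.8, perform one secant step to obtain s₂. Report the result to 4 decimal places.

4.8703

f(6.4) = -13.920000, f(3.8) = 9.740000
s₂ = 3.800000 − 9.740000·(3.800000 − 6.400000) / (9.740000 − (-13.920000)) = 3.800000 − (-25.324000)/(23.660000) = 4.870330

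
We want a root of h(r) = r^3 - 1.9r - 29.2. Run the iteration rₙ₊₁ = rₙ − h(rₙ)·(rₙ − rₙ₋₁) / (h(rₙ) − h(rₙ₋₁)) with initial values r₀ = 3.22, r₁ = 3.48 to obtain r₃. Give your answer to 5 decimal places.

3.28451

h(3.22) = -1.9317520, h(3.48) = 6.3321920
r₂ = 3.4800000 − 6.3321920·(3.4800000 − 3.2200000) / (6.3321920 − (-1.9317520)) = 3.4800000 − (1.6463699)/(8.2639440) = 3.2807767
h(3.2807767) = -0.1208486
r₃ = 3.2807767 − (-0.1208486)·(3.2807767 − 3.4800000) / (-0.1208486 − 6.3321920) = 3.2807767 − (0.0240759)/(-6.4530406) = 3.2845077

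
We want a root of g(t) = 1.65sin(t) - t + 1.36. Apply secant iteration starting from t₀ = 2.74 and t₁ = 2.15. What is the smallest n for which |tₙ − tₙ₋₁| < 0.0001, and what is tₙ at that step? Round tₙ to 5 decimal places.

g(2.74) = -0.7350401, g(2.15) = 0.5908830
t₂ = 2.1500000 − 0.5908830·(-0.5900000)/(1.3259231) = 2.4129270;  |Δ| = 0.2629270
g(2.4129270) = 0.0457663
t₃ = 2.4129270 − 0.0457663·(0.2629270)/(-0.5451167) = 2.4350015;  |Δ| = 0.0220745
g(2.4350015) = -0.0037476
t₄ = 2.4350015 − (-0.0037476)·(0.0220745)/(-0.0495139) = 2.4333308;  |Δ| = 0.0016708
g(2.4333308) = 0.0000184
t₅ = 2.4333308 − 0.0000184·(-0.0016708)/(0.0037660) = 2.4333389;  |Δ| = 0.0000082
|t₅ − t₄| = 0.0000082 < 0.0001

n = 5, tₙ = 2.43334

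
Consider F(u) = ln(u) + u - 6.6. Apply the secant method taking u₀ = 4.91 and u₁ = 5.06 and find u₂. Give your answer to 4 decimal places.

4.9922

F(4.91) = -0.098726, F(5.06) = 0.081366
u₂ = 5.060000 − 0.081366·(5.060000 − 4.910000) / (0.081366 − (-0.098726)) = 5.060000 − (0.012205)/(0.180093) = 4.992229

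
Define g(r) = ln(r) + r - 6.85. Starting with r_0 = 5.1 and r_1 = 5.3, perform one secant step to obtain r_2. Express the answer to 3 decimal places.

5.201

g(5.1) = -0.12076, g(5.3) = 0.11771
r_2 = 5.30000 − 0.11771·(5.30000 − 5.10000) / (0.11771 − (-0.12076)) = 5.30000 − (0.02354)/(0.23847) = 5.20128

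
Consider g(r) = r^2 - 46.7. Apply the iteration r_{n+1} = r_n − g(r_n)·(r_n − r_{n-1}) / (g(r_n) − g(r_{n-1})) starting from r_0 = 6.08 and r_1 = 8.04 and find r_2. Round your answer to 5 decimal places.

g(6.08) = -9.7336000, g(8.04) = 17.9416000
r_2 = 8.0400000 − 17.9416000·(8.0400000 − 6.0800000) / (17.9416000 − (-9.7336000)) = 8.0400000 − (35.1655360)/(27.6752000) = 6.7693484

6.76935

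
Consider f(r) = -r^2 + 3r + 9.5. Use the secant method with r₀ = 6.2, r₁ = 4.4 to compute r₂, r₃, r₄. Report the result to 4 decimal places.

4.8395, 4.9353, 4.9277

f(6.2) = -10.340000, f(4.4) = 3.340000
r₂ = 4.400000 − 3.340000·(4.400000 − 6.200000) / (3.340000 − (-10.340000)) = 4.400000 − (-6.012000)/(13.680000) = 4.839474
f(4.839474) = 0.597916
r₃ = 4.839474 − 0.597916·(4.839474 − 4.400000) / (0.597916 − 3.340000) = 4.839474 − (0.262768)/(-2.742084) = 4.935302
f(4.935302) = -0.051297
r₄ = 4.935302 − (-0.051297)·(4.935302 − 4.839474) / (-0.051297 − 0.597916) = 4.935302 − (-0.004916)/(-0.649212) = 4.927730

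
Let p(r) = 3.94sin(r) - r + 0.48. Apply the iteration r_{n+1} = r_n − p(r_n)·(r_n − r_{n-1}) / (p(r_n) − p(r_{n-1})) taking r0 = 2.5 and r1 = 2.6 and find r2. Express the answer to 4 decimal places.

2.5792

p(2.5) = 0.337980, p(2.6) = -0.088925
r2 = 2.600000 − (-0.088925)·(2.600000 − 2.500000) / (-0.088925 − 0.337980) = 2.600000 − (-0.008892)/(-0.426905) = 2.579170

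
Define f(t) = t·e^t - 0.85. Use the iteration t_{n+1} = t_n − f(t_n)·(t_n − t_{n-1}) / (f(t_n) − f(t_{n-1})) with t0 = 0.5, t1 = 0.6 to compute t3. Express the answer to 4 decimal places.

f(0.5) = -0.025639, f(0.6) = 0.243271
t2 = 0.600000 − 0.243271·(0.600000 − 0.500000) / (0.243271 − (-0.025639)) = 0.600000 − (0.024327)/(0.268911) = 0.509535
f(0.509535) = -0.001872
t3 = 0.509535 − (-0.001872)·(0.509535 − 0.600000) / (-0.001872 − 0.243271) = 0.509535 − (0.000169)/(-0.245143) = 0.510225

0.5102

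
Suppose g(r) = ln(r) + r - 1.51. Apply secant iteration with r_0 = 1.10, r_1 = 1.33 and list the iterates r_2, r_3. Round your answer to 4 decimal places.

g(1.10) = -0.314690, g(1.33) = 0.105179
r_2 = 1.330000 − 0.105179·(1.330000 − 1.100000) / (0.105179 − (-0.314690)) = 1.330000 − (0.024191)/(0.419869) = 1.272384
g(1.272384) = 0.003276
r_3 = 1.272384 − 0.003276·(1.272384 − 1.330000) / (0.003276 − 0.105179) = 1.272384 − (-0.000189)/(-0.101903) = 1.270532

1.2724, 1.2705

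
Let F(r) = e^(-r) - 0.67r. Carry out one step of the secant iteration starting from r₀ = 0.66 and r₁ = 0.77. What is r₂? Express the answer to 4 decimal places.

0.7244

F(0.66) = 0.074651, F(0.77) = -0.052887
r₂ = 0.770000 − (-0.052887)·(0.770000 − 0.660000) / (-0.052887 − 0.074651) = 0.770000 − (-0.005818)/(-0.127538) = 0.724386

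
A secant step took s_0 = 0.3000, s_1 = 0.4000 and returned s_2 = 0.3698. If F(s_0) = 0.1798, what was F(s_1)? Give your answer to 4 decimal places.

The secant line through (0.3000, 0.1798) and (0.4000, F(s_1)) crosses zero at s_2 = 0.3698.
So (0.3000, 0.1798), (0.4000, F(s_1)), (0.3698, 0) are collinear:
F(s_1) = 0.1798 · (0.4000 − 0.3698) / (0.3000 − 0.3698) = 0.1798 · (0.030200)/(-0.069800) = -0.077793

-0.0778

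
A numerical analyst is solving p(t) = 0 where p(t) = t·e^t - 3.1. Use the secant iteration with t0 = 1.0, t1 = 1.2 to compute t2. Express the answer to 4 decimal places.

1.0603

p(1.0) = -0.381718, p(1.2) = 0.884140
t2 = 1.200000 − 0.884140·(1.200000 − 1.000000) / (0.884140 − (-0.381718)) = 1.200000 − (0.176828)/(1.265858) = 1.060310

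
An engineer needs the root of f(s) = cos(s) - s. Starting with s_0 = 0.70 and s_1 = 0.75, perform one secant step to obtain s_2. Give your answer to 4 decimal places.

0.7390

f(0.70) = 0.064842, f(0.75) = -0.018311
s_2 = 0.750000 − (-0.018311)·(0.750000 − 0.700000) / (-0.018311 − 0.064842) = 0.750000 − (-0.000916)/(-0.083153) = 0.738990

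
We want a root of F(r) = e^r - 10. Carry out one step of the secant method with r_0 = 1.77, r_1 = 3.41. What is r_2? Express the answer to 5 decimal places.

2.04760

F(1.77) = -4.1291466, F(3.41) = 20.2652443
r_2 = 3.4100000 − 20.2652443·(3.4100000 − 1.7700000) / (20.2652443 − (-4.1291466)) = 3.4100000 − (33.2350006)/(24.3943909) = 2.0475966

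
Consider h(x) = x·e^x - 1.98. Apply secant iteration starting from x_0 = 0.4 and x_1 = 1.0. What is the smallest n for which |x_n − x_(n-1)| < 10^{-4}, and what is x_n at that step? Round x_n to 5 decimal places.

n = 6, x_n = 0.84799

h(0.4) = -1.3832701, h(1.0) = 0.7382818
x_2 = 1.0000000 − 0.7382818·(0.6000000)/(2.1215519) = 0.7912052;  |Δ| = 0.2087948
h(0.7912052) = -0.2345591
x_3 = 0.7912052 − (-0.2345591)·(-0.2087948)/(-0.9728409) = 0.8415471;  |Δ| = 0.0503420
h(0.8415471) = -0.0276498
x_4 = 0.8415471 − (-0.0276498)·(0.0503420)/(0.2069093) = 0.8482745;  |Δ| = 0.0067273
h(0.8482745) = 0.0012410
x_5 = 0.8482745 − 0.0012410·(0.0067273)/(0.0288908) = 0.8479855;  |Δ| = 0.0002890
h(0.8479855) = -0.0000062
x_6 = 0.8479855 − (-0.0000062)·(-0.0002890)/(-0.0012472) = 0.8479869;  |Δ| = 0.0000014
|x_6 − x_5| = 0.0000014 < 10^{-4}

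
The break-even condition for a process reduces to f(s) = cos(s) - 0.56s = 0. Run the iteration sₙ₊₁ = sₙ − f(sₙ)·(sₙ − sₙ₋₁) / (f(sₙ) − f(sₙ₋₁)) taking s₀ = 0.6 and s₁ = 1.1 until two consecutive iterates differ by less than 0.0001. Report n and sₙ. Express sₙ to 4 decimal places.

n = 5, sₙ = 0.9859

f(0.6) = 0.489336, f(1.1) = -0.162404
s₂ = 1.100000 − (-0.162404)·(0.500000)/(-0.651739) = 0.975407;  |Δ| = 0.124593
f(0.975407) = 0.014603
s₃ = 0.975407 − 0.014603·(-0.124593)/(0.177007) = 0.985686;  |Δ| = 0.010279
f(0.985686) = 0.000307
s₄ = 0.985686 − 0.000307·(0.010279)/(-0.014296) = 0.985907;  |Δ| = 0.000221
f(0.985907) = -0.000001
s₅ = 0.985907 − (-0.000001)·(0.000221)/(-0.000308) = 0.985906;  |Δ| = 0.000000
|s₅ − s₄| = 0.000000 < 0.0001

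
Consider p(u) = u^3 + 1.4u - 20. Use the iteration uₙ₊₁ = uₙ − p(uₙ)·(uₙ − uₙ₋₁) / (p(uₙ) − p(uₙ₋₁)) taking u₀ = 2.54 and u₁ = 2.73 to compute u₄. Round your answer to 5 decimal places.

2.54274

p(2.54) = -0.0569360, p(2.73) = 4.1684170
u₂ = 2.7300000 − 4.1684170·(2.7300000 − 2.5400000) / (4.1684170 − (-0.0569360)) = 2.7300000 − (0.7919992)/(4.2253530) = 2.5425602
p(2.5425602) = -0.0037491
u₃ = 2.5425602 − (-0.0037491)·(2.5425602 − 2.7300000) / (-0.0037491 − 4.1684170) = 2.5425602 − (0.0007027)/(-4.1721661) = 2.5427287
p(2.5427287) = -0.0002465
u₄ = 2.5427287 − (-0.0002465)·(2.5427287 − 2.5425602) / (-0.0002465 − (-0.0037491)) = 2.5427287 − (0.0000000)/(0.0035026) = 2.5427405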